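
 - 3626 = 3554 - 7180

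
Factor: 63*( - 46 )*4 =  - 2^3*3^2  *  7^1*23^1 = - 11592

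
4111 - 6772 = -2661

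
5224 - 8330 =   -  3106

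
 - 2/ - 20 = 1/10 = 0.10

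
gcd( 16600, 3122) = 2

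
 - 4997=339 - 5336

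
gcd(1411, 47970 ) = 1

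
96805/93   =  1040 + 85/93 = 1040.91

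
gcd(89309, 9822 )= 1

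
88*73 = 6424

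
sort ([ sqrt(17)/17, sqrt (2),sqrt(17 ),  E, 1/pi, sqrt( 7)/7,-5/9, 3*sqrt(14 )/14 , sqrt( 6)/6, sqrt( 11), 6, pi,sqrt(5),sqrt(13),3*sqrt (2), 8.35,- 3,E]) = [ - 3, - 5/9 , sqrt(17)/17, 1/pi  ,  sqrt(7)/7,sqrt(6)/6 , 3*sqrt (14)/14, sqrt(2 ), sqrt( 5 ), E,  E, pi, sqrt(11), sqrt( 13 ), sqrt( 17), 3*sqrt(2 ),6,  8.35 ]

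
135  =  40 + 95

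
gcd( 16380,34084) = 4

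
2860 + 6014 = 8874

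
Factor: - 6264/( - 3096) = 3^1*29^1*43^( - 1 )  =  87/43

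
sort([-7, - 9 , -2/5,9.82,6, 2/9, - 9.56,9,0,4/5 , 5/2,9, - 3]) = [ - 9.56, - 9, - 7,- 3,-2/5,0,2/9,4/5,5/2,  6,9,9, 9.82 ] 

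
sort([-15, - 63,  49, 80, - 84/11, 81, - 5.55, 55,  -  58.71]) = [ - 63, - 58.71, - 15,-84/11,-5.55,49,55,80,81]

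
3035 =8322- 5287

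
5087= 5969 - 882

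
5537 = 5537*1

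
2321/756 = 2321/756 = 3.07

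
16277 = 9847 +6430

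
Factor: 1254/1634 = 3^1*11^1 * 43^( - 1 ) = 33/43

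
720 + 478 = 1198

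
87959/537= 87959/537=163.80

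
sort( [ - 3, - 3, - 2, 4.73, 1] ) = [ - 3,  -  3, - 2,  1, 4.73 ] 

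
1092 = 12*91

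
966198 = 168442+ 797756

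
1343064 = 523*2568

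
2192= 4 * 548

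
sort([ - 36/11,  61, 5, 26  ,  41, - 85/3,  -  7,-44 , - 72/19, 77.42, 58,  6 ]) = [ - 44, - 85/3,  -  7, - 72/19,-36/11,5,6 , 26,  41,58,  61,77.42 ]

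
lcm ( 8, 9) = 72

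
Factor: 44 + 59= 103^1 = 103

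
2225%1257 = 968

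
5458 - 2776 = 2682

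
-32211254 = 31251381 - 63462635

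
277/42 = 277/42 = 6.60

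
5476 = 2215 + 3261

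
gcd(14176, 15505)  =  443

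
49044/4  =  12261 = 12261.00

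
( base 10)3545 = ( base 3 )11212022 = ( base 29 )467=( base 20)8H5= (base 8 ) 6731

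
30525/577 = 30525/577 = 52.90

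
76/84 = 19/21 = 0.90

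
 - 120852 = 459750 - 580602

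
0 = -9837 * 0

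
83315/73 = 83315/73 = 1141.30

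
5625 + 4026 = 9651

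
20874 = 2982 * 7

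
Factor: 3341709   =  3^3 *7^1*17681^1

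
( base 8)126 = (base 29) 2S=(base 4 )1112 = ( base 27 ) 35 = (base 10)86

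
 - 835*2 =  - 1670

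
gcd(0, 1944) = 1944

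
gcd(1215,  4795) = 5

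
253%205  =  48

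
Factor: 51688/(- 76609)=  -  56/83  =  -  2^3 * 7^1*83^( - 1 ) 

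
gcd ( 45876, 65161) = 1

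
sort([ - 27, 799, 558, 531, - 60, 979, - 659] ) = [- 659,-60, - 27, 531,558, 799,979 ] 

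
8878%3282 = 2314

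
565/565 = 1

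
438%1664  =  438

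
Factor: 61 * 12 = 2^2*3^1*61^1 = 732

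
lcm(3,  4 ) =12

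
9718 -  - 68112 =77830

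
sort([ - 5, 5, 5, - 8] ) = [ - 8, - 5, 5, 5] 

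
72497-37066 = 35431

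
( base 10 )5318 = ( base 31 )5gh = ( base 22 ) alg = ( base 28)6LQ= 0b1010011000110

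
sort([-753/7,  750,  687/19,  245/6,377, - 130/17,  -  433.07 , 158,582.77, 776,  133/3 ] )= [  -  433.07,  -  753/7, - 130/17,  687/19, 245/6 , 133/3,  158,377,582.77, 750,776 ] 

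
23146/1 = 23146 = 23146.00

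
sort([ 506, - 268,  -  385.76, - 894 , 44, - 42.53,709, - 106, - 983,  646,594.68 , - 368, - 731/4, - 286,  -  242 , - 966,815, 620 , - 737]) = [ - 983, - 966, - 894 ,- 737, - 385.76, - 368, - 286 ,  -  268, - 242,-731/4,  -  106, - 42.53,44 , 506 , 594.68, 620 , 646,709,815]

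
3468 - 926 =2542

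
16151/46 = 16151/46 = 351.11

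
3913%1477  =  959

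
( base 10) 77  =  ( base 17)49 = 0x4d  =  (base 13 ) 5C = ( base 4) 1031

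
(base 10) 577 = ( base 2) 1001000001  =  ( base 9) 711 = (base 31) IJ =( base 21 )16A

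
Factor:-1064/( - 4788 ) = 2/9 = 2^1 * 3^( - 2)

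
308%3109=308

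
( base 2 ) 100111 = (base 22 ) 1h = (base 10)39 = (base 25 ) 1e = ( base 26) 1d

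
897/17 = 897/17 = 52.76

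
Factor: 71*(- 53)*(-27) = 101601 = 3^3*53^1 * 71^1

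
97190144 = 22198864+74991280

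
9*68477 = 616293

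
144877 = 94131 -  - 50746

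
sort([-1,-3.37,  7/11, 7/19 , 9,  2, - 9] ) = [ -9, - 3.37, - 1,7/19, 7/11, 2, 9]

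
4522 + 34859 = 39381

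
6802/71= 6802/71 = 95.80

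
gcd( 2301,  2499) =3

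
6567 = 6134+433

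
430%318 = 112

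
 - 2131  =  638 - 2769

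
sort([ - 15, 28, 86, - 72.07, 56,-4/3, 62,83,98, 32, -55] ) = [-72.07, - 55, - 15,-4/3, 28,  32, 56,62, 83, 86, 98] 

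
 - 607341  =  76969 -684310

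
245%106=33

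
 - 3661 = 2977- 6638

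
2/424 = 1/212 = 0.00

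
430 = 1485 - 1055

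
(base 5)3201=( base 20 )116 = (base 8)652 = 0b110101010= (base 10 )426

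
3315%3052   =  263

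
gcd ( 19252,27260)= 4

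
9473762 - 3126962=6346800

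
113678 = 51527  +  62151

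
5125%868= 785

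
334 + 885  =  1219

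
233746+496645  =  730391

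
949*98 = 93002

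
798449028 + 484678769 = 1283127797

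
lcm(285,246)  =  23370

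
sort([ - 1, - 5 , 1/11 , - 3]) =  [  -  5, - 3,-1, 1/11]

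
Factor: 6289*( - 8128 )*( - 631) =32254821952  =  2^6*19^1*127^1*331^1 *631^1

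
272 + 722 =994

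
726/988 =363/494 =0.73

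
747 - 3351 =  - 2604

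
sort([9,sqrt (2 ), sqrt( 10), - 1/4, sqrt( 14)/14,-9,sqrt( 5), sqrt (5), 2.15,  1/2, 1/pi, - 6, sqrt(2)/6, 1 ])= [-9, - 6,-1/4, sqrt( 2) /6,  sqrt(14)/14,1/pi,1/2, 1 , sqrt(2 ), 2.15, sqrt( 5), sqrt(5 ), sqrt(10), 9] 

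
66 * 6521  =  430386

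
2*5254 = 10508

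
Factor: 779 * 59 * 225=10341225 = 3^2*5^2 * 19^1 * 41^1*59^1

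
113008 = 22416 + 90592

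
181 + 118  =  299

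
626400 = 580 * 1080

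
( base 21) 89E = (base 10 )3731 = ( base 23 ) 715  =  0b111010010011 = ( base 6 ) 25135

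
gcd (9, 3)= 3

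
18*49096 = 883728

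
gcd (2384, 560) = 16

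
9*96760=870840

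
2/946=1/473 = 0.00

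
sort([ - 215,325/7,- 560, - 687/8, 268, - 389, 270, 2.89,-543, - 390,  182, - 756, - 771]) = [ - 771,- 756, - 560,  -  543 , - 390, - 389 , - 215, - 687/8 , 2.89, 325/7 , 182,268,270] 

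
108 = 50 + 58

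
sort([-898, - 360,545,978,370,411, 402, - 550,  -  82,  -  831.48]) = [ - 898, - 831.48, - 550 , -360, - 82,370,402,411,545,978 ] 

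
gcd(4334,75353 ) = 1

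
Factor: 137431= 7^1 * 29^1*677^1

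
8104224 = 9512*852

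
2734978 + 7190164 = 9925142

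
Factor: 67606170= 2^1*3^1*5^1*2253539^1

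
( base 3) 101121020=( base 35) 6as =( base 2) 1111000110000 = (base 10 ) 7728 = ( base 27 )AG6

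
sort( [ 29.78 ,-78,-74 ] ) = [-78, - 74, 29.78 ] 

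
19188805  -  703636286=  -  684447481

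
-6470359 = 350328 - 6820687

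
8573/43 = 8573/43  =  199.37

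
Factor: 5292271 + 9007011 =14299282= 2^1*7149641^1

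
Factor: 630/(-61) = -2^1*3^2*5^1*7^1* 61^( - 1 )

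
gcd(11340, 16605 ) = 405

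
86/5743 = 86/5743 = 0.01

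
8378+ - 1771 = 6607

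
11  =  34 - 23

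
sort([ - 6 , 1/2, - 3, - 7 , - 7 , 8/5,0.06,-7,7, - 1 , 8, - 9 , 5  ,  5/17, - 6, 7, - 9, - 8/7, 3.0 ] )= [ - 9,- 9, - 7, - 7,-7 , - 6,  -  6, - 3,- 8/7, - 1, 0.06,5/17, 1/2,8/5,3.0,  5,  7, 7 , 8] 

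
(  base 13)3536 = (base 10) 7481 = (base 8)16471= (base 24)cnh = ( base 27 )a72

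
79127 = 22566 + 56561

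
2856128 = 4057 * 704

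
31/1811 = 31/1811  =  0.02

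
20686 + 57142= 77828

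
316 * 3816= 1205856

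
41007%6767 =405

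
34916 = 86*406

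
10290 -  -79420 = 89710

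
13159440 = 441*29840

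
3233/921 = 3233/921 = 3.51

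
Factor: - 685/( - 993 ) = 3^( - 1) * 5^1*137^1*331^( - 1) 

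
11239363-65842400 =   -  54603037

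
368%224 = 144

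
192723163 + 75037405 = 267760568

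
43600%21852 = 21748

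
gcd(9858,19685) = 31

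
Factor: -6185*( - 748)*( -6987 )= - 2^2*3^1* 5^1*  11^1*17^2*137^1*1237^1 = - 32324517060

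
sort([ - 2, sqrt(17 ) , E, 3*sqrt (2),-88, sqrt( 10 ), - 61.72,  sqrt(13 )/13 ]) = [ -88, - 61.72 ,-2,  sqrt(13 )/13, E,sqrt(10), sqrt(17 ), 3 *sqrt( 2 ) ]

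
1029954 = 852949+177005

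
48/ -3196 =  - 12/799 = - 0.02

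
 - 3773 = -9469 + 5696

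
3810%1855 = 100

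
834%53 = 39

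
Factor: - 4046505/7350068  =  -2^( - 2 )*3^1 * 5^1 * 11^( - 1)*23^1*37^1*317^1*167047^( - 1)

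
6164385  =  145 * 42513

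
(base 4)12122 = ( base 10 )410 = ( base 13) 257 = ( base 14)214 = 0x19a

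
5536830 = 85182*65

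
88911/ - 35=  - 88911/35  =  -2540.31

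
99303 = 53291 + 46012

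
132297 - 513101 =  - 380804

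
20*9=180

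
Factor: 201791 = 201791^1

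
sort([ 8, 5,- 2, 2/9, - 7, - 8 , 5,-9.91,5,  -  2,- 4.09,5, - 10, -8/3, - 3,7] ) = [ -10,-9.91, - 8,-7,- 4.09, - 3,-8/3,-2, - 2,2/9,5,5 , 5,5, 7, 8 ] 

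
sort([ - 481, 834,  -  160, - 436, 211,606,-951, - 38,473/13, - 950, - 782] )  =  [-951, - 950, - 782, - 481, - 436, - 160, - 38,473/13, 211,606, 834]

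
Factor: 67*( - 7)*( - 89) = 41741 = 7^1*67^1*89^1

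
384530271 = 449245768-64715497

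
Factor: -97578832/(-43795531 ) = 2^4*19^1*37^( -1)*83^( - 1)*1097^( - 1 )*24691^1 = 7506064/3368887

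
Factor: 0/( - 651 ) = 0^1 = 0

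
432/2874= 72/479 = 0.15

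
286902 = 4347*66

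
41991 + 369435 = 411426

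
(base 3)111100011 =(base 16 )25fc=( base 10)9724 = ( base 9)14304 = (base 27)D94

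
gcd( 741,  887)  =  1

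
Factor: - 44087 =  - 44087^1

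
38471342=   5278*7289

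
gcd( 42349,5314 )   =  1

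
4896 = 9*544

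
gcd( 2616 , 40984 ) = 872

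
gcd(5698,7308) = 14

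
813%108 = 57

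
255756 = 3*85252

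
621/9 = 69 = 69.00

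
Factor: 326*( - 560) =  - 182560 = - 2^5*5^1*7^1 * 163^1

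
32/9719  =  32/9719 = 0.00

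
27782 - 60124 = - 32342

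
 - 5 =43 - 48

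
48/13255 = 48/13255 = 0.00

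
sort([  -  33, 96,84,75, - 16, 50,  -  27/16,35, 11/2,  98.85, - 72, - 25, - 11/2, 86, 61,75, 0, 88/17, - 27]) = [ - 72, - 33, -27, - 25,-16, - 11/2, - 27/16,  0,  88/17, 11/2,35,50,61, 75, 75 , 84 , 86, 96, 98.85 ] 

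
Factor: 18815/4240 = 71/16 = 2^(  -  4)*71^1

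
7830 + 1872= 9702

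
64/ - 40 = -2 + 2/5 = -  1.60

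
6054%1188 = 114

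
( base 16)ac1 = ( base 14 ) 1009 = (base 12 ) 1715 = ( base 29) 37R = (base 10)2753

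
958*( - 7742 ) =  - 7416836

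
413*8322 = 3436986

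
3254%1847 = 1407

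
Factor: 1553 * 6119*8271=3^2*29^1*211^1*919^1*1553^1 = 78597716697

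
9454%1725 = 829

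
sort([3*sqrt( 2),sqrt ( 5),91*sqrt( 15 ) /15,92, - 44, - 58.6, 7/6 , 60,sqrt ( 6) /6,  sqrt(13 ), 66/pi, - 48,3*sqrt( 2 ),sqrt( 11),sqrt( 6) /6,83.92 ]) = [-58.6, - 48,  -  44, sqrt(6)/6,sqrt(6)/6,7/6,sqrt( 5),sqrt( 11),sqrt( 13 ), 3*sqrt( 2), 3*sqrt( 2 ) , 66/pi, 91  *  sqrt ( 15)/15, 60, 83.92, 92] 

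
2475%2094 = 381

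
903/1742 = 903/1742 = 0.52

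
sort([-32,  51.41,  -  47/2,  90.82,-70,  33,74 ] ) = [-70, - 32,-47/2 , 33,51.41,74, 90.82 ]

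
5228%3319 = 1909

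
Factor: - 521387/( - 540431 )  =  22669/23497 = 22669^1*23497^( - 1)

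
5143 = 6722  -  1579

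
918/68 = 13 + 1/2=13.50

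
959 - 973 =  -14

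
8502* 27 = 229554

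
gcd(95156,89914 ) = 2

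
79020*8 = 632160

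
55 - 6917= - 6862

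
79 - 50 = 29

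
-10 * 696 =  - 6960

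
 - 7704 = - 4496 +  - 3208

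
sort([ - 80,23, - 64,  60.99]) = [ - 80, - 64,23 , 60.99 ]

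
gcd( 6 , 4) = 2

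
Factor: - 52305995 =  - 5^1*7^1*  29^2 *1777^1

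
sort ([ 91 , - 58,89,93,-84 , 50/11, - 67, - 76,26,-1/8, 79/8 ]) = [ - 84, - 76, - 67, - 58,-1/8, 50/11,  79/8,26,89, 91,  93]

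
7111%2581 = 1949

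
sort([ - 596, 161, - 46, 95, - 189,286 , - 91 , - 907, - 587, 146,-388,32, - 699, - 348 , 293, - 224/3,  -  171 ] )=[-907, - 699, - 596, - 587, - 388,- 348, - 189,-171, - 91, - 224/3, - 46, 32,95, 146,161, 286,293] 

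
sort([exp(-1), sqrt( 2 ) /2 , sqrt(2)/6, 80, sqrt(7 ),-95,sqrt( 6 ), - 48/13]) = [ - 95 ,- 48/13,sqrt(2) /6,  exp ( - 1 ), sqrt(2 ) /2,sqrt( 6 ) , sqrt( 7 ),80]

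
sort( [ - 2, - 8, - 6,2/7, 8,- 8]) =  [ - 8, - 8, - 6, - 2, 2/7,  8 ]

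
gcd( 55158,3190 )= 58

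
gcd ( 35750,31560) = 10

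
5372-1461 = 3911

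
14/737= 14/737= 0.02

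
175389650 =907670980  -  732281330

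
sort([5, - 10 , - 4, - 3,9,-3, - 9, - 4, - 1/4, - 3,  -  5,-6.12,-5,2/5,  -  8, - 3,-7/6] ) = [-10, - 9, - 8,-6.12, - 5, - 5,-4, - 4, - 3,  -  3, - 3, - 3, - 7/6, - 1/4, 2/5, 5,  9 ] 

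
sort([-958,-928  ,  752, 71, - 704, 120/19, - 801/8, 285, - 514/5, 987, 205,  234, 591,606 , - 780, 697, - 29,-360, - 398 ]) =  [ - 958, - 928,- 780,  -  704, - 398, - 360, - 514/5, - 801/8, - 29, 120/19, 71, 205, 234, 285, 591, 606,697, 752, 987] 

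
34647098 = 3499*9902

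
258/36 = 7 + 1/6 = 7.17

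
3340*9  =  30060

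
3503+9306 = 12809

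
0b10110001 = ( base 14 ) c9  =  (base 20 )8H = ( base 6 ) 453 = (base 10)177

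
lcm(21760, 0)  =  0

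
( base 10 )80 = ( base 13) 62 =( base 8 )120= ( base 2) 1010000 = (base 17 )4C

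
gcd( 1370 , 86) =2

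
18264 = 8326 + 9938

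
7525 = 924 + 6601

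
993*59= 58587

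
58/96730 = 29/48365 = 0.00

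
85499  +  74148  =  159647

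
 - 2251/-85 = 26 + 41/85  =  26.48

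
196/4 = 49 = 49.00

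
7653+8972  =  16625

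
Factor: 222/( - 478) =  - 3^1* 37^1 * 239^(-1) =- 111/239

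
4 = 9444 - 9440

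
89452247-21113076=68339171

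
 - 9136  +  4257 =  - 4879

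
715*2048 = 1464320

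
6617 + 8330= 14947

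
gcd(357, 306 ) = 51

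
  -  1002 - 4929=  -  5931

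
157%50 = 7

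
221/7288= 221/7288 =0.03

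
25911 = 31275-5364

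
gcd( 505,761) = 1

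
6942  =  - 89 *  ( - 78)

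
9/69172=9/69172 =0.00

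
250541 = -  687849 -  - 938390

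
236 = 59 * 4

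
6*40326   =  241956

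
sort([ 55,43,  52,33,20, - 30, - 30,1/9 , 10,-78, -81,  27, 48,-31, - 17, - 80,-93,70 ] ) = [ - 93,-81,-80 ,-78, - 31, - 30, - 30, - 17 , 1/9, 10, 20, 27,33, 43,48, 52,55,  70] 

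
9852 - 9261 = 591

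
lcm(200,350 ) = 1400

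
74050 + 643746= 717796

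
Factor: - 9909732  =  -2^2*3^1*7^1*117973^1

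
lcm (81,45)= 405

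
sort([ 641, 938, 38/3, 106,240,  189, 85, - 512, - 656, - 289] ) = [ - 656, - 512, - 289, 38/3, 85, 106, 189, 240, 641, 938]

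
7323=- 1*(  -  7323)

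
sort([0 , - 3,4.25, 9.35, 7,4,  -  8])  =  [-8, - 3 , 0,4,4.25 , 7,9.35 ] 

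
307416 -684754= -377338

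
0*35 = 0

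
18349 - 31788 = -13439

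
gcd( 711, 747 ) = 9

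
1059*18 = 19062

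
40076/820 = 48 + 179/205 = 48.87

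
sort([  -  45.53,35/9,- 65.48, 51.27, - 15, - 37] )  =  [ - 65.48, - 45.53, - 37, - 15,35/9,51.27 ] 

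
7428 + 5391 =12819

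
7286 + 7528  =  14814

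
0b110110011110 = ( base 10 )3486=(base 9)4703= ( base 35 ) 2tl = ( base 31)3JE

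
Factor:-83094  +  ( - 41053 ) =- 124147^1 =-  124147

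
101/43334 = 101/43334 = 0.00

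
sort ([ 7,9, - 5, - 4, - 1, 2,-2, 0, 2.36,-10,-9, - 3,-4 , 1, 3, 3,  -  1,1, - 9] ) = [ - 10, - 9 , - 9, - 5, - 4, - 4, - 3, - 2, - 1, - 1 , 0, 1, 1,2,  2.36,3,3,7,9 ]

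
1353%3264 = 1353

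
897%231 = 204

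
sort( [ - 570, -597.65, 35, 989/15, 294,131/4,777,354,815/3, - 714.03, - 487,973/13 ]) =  [ - 714.03,-597.65, - 570, - 487,131/4,35, 989/15,973/13,815/3, 294,354,777]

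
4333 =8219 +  - 3886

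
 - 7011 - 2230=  - 9241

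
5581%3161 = 2420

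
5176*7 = 36232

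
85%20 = 5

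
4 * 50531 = 202124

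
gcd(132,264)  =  132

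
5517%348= 297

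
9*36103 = 324927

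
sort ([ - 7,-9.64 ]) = [ - 9.64, - 7] 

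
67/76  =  67/76 = 0.88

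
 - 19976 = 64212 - 84188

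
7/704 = 7/704= 0.01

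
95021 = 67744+27277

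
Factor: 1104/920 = 2^1*3^1*5^(  -  1 ) = 6/5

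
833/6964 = 833/6964 = 0.12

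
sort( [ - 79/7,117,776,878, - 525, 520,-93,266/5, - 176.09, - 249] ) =[- 525 , - 249, - 176.09, - 93  ,- 79/7,266/5,  117, 520, 776,878]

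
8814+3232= 12046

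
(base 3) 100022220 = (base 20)H01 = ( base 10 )6801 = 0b1101010010001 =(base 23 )CJG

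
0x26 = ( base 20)1I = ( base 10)38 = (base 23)1f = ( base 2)100110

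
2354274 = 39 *60366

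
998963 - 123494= 875469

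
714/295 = 2 + 124/295 = 2.42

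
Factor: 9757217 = 9757217^1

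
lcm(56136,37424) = 112272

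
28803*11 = 316833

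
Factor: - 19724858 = - 2^1*109^1*90481^1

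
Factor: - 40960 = -2^13*5^1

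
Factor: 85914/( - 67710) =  - 3^2*5^( - 1) * 43^1*61^( - 1 ) = - 387/305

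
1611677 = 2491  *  647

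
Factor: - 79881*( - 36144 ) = 2^4 * 3^3*251^1*26627^1= 2887218864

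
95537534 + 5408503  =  100946037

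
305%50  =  5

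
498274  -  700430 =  - 202156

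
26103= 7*3729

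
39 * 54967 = 2143713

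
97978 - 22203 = 75775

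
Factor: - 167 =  - 167^1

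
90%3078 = 90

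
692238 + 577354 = 1269592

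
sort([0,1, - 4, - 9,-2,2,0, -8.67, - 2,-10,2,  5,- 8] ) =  [ - 10, - 9,-8.67, - 8, - 4, - 2,-2, 0, 0,1,2,2,5]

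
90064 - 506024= - 415960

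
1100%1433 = 1100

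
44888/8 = 5611=5611.00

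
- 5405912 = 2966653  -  8372565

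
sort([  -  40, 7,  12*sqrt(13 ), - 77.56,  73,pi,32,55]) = [ - 77.56, - 40,pi, 7,32, 12*sqrt (13 ), 55,73]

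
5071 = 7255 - 2184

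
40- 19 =21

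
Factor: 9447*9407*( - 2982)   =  - 2^1* 3^2*  7^1 * 23^1*47^1*  67^1 * 71^1*409^1 = - 265004164278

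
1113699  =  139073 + 974626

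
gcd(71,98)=1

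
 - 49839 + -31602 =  - 81441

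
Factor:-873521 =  - 11^1*79411^1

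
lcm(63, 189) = 189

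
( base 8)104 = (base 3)2112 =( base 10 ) 68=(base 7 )125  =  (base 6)152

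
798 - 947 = - 149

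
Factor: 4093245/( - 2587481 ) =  - 314865/199037 = - 3^2*5^1*6997^1*199037^ ( - 1)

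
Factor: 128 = 2^7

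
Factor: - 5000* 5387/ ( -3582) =13467500/1791 = 2^2*3^( - 2) * 5^4*199^ (-1)*5387^1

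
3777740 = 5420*697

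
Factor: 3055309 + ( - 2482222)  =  573087 =3^1*17^2 * 661^1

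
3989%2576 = 1413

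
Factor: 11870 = 2^1*5^1*1187^1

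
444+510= 954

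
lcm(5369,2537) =230867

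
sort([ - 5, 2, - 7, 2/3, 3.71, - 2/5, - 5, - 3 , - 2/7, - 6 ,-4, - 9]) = [-9, - 7,-6, - 5, - 5, - 4, - 3,-2/5, - 2/7,2/3,2, 3.71 ] 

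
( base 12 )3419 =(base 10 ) 5781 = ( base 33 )5a6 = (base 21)d26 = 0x1695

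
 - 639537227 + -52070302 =-691607529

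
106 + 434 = 540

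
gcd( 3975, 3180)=795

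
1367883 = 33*41451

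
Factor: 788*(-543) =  - 2^2*3^1 * 181^1*197^1= -427884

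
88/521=88/521= 0.17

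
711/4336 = 711/4336 = 0.16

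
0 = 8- 8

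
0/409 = 0 = 0.00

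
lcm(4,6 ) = 12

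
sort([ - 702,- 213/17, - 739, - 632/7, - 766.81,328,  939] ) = [ - 766.81,- 739,-702, - 632/7  , - 213/17,328,  939]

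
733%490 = 243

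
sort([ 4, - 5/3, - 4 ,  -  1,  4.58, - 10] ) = [ - 10, - 4, - 5/3, - 1, 4,  4.58]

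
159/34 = 159/34 = 4.68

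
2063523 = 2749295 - 685772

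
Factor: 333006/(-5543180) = -166503/2771590 = - 2^( - 1)*3^1*5^( - 1)* 47^( - 1)*5897^( - 1)*55501^1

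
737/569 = 1 + 168/569 = 1.30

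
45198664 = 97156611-51957947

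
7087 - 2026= 5061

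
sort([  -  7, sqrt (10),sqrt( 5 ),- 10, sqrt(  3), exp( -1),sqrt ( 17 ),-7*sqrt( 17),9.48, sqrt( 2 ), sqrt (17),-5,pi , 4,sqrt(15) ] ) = [ - 7*sqrt( 17), - 10,-7, - 5 , exp( - 1),sqrt(2), sqrt( 3 ), sqrt( 5 ),pi,sqrt( 10),sqrt(15), 4,sqrt (17 ), sqrt(17),9.48]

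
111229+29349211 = 29460440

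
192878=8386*23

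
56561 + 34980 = 91541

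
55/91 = 55/91 = 0.60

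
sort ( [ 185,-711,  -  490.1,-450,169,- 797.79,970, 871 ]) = [-797.79, - 711, - 490.1, - 450,169,185, 871,970] 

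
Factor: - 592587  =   - 3^2*65843^1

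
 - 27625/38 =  - 727 + 1/38 = - 726.97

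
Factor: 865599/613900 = 141/100 = 2^(-2) *3^1*5^( - 2 )*47^1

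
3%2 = 1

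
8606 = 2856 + 5750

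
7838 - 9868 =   -  2030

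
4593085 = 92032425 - 87439340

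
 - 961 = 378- 1339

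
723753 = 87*8319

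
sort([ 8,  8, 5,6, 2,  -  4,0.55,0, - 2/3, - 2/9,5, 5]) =[ -4, - 2/3, - 2/9,0, 0.55, 2,5,5,  5,6,8,8]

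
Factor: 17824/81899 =2^5*557^1*81899^(- 1 )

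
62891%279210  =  62891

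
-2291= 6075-8366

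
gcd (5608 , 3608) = 8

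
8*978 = 7824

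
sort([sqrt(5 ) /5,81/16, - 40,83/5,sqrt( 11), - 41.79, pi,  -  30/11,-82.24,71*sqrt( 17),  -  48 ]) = [ -82.24,  -  48,- 41.79 , - 40, - 30/11, sqrt (5)/5,pi,sqrt (11), 81/16,83/5, 71*sqrt( 17 ) ]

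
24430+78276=102706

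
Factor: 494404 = 2^2  *  123601^1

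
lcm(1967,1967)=1967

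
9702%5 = 2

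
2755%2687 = 68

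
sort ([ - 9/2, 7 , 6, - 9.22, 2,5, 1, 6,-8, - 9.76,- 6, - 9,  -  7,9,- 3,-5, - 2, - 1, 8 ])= [ - 9.76, - 9.22,-9 , - 8, - 7, - 6,  -  5, - 9/2,  -  3,-2,-1 , 1,2, 5, 6,6, 7, 8, 9 ]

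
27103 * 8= 216824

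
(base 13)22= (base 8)34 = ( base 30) s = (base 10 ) 28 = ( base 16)1C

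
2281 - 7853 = - 5572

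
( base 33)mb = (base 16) 2e1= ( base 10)737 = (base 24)16H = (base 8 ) 1341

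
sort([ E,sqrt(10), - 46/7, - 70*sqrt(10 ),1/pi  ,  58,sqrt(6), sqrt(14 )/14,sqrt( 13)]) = [ - 70*sqrt( 10 ),  -  46/7, sqrt ( 14)/14,1/pi,sqrt( 6),E,sqrt ( 10),sqrt(  13),58]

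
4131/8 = 516+3/8 = 516.38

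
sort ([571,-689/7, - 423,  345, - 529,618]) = [ - 529,- 423,  -  689/7,345, 571, 618]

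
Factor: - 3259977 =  - 3^1* 7^1*29^1*53^1*101^1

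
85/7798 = 85/7798 = 0.01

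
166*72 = 11952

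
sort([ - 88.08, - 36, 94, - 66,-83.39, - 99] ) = [ - 99,-88.08, - 83.39, - 66, - 36, 94] 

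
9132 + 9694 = 18826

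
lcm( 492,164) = 492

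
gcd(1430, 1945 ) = 5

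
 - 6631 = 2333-8964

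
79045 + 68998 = 148043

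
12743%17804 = 12743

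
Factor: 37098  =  2^1*3^4*229^1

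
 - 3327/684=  - 1109/228 = -4.86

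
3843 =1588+2255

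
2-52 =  - 50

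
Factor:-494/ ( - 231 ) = 2^1*3^( - 1 )*7^( - 1 )*11^( - 1 )*13^1*19^1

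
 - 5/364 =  - 5/364 = - 0.01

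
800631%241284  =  76779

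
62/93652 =31/46826 = 0.00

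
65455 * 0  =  0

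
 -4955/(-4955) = 1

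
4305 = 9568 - 5263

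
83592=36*2322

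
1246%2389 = 1246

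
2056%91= 54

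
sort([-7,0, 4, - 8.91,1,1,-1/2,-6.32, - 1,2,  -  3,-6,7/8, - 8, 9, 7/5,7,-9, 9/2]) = [-9,-8.91,  -  8,-7, - 6.32, - 6,  -  3,  -  1,-1/2, 0,7/8,  1,1,7/5,2,4, 9/2,7, 9 ]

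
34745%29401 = 5344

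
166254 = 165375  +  879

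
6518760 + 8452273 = 14971033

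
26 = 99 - 73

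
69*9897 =682893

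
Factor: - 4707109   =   - 11^1*427919^1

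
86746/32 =43373/16 = 2710.81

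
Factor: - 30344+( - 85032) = - 2^4*7211^1 = -  115376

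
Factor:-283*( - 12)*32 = 108672 = 2^7*3^1 * 283^1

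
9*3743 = 33687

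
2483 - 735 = 1748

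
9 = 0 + 9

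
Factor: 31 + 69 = 100 = 2^2*5^2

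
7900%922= 524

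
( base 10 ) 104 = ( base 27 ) 3n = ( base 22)4G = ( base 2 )1101000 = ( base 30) 3E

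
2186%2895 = 2186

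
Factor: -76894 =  - 2^1 * 38447^1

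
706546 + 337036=1043582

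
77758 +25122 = 102880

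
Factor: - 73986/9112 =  -36993/4556 = -  2^( - 2)*3^1*11^1*17^( - 1)*19^1 * 59^1*67^( - 1)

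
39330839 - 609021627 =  - 569690788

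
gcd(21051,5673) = 3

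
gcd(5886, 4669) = 1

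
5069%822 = 137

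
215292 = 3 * 71764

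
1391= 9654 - 8263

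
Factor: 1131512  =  2^3 * 141439^1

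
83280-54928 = 28352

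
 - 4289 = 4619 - 8908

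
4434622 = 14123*314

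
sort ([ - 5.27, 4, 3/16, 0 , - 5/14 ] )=[ - 5.27, - 5/14, 0, 3/16,4 ] 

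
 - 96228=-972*99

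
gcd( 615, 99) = 3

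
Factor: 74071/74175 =3^( - 1)*5^( - 2 )*23^( - 1) * 43^( - 1)*74071^1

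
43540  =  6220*7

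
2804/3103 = 2804/3103 = 0.90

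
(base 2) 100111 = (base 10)39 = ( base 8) 47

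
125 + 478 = 603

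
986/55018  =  493/27509 = 0.02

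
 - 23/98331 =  - 1 + 98308/98331 = - 0.00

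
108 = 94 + 14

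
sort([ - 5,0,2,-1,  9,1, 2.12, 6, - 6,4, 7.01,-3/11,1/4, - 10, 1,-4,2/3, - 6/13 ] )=[ - 10  ,- 6 ,- 5, - 4,- 1, - 6/13, - 3/11, 0, 1/4,2/3,1,  1 , 2,2.12,4, 6,7.01,9 ] 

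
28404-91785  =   - 63381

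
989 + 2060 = 3049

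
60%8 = 4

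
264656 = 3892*68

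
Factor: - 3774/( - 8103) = 34/73 = 2^1*17^1*73^( - 1)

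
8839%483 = 145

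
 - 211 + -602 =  - 813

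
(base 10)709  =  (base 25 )139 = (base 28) p9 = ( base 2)1011000101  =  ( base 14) 389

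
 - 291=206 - 497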